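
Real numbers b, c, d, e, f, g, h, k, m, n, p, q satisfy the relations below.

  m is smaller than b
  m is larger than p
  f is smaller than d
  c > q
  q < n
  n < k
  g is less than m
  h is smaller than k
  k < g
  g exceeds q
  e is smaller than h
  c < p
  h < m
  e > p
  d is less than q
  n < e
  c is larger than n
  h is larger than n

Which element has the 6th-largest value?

Piecing the relations together gives one ordering: f < d < q < n < c < p < e < h < k < g < m < b.
The 6th largest is e.

e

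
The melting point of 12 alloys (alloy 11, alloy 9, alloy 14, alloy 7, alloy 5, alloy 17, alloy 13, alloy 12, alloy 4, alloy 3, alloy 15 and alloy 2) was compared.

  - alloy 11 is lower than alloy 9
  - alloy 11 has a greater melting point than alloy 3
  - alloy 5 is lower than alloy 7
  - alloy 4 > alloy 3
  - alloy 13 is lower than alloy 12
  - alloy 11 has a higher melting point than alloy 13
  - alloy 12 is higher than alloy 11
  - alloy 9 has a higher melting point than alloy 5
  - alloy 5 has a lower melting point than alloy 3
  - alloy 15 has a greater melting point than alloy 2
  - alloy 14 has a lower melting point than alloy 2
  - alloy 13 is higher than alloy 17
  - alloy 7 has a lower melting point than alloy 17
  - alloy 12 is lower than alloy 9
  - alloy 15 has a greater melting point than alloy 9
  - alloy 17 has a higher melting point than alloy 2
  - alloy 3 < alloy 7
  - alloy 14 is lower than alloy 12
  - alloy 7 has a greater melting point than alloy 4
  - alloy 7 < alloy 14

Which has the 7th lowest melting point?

Piecing the relations together gives one ordering: alloy 5 < alloy 3 < alloy 4 < alloy 7 < alloy 14 < alloy 2 < alloy 17 < alloy 13 < alloy 11 < alloy 12 < alloy 9 < alloy 15.
Counting 7 from the smallest end gives alloy 17.

alloy 17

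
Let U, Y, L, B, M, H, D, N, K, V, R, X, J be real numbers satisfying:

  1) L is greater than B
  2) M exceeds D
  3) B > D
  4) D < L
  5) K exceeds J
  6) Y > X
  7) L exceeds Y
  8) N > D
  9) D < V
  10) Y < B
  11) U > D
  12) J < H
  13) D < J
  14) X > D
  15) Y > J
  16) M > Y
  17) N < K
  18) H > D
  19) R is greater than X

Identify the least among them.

Chaining upward from D: directly above it, X, N, J, H, V, B, U, M, L; then R, Y, K.
That covers every other element, and nothing is given below D, so D is the least.

D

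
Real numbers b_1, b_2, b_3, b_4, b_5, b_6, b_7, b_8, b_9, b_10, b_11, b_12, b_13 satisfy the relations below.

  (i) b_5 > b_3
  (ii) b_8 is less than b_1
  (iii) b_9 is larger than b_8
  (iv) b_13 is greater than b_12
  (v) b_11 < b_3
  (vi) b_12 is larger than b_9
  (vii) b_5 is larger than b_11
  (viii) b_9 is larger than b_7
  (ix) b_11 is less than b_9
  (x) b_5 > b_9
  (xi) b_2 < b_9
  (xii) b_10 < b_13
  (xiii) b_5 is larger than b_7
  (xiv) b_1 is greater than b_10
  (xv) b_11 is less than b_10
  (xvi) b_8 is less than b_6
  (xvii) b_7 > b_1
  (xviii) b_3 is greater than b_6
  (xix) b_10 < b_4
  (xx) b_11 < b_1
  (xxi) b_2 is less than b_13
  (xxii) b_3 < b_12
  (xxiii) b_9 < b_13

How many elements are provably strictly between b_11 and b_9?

3

The relations place b_11 below b_9. An element lies strictly between them when it is forced above b_11 and also forced below b_9.
Above b_11: {b_10, b_4, b_1, b_7, b_3, b_12, b_13, b_5}. Below b_9: {b_8, b_10, b_1, b_7, b_2}.
Intersection: {b_10, b_1, b_7} — 3.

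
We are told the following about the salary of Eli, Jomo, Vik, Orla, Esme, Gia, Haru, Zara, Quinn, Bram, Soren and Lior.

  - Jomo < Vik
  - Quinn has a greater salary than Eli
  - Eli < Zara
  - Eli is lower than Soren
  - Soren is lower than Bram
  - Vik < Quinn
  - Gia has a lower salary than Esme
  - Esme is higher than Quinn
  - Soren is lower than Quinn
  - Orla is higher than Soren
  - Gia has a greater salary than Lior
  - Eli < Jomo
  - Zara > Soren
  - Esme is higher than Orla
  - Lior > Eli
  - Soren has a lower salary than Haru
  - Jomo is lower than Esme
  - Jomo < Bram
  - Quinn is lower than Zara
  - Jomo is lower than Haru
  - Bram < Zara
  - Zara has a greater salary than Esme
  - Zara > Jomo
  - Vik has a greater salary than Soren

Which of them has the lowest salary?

Chaining upward from Eli: directly above it, Jomo, Lior, Soren, Quinn, Zara; then Gia, Bram, Vik, Orla, Esme, Haru.
That covers every other element, and nothing is given below Eli, so Eli is the lowest salary.

Eli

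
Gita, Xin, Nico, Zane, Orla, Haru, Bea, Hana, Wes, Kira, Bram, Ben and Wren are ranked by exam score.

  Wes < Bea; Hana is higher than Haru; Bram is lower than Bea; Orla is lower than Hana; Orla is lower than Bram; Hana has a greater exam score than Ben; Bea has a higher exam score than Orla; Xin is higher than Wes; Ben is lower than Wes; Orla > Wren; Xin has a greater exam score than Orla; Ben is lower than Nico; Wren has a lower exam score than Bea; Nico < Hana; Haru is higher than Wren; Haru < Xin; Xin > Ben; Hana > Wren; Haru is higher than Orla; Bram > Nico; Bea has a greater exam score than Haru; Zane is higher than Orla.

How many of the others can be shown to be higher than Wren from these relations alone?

The elements the relations force above Wren are Orla, Haru, Hana, Zane, Bram, Xin, Bea — no chain reaches any other.
That is 7.

7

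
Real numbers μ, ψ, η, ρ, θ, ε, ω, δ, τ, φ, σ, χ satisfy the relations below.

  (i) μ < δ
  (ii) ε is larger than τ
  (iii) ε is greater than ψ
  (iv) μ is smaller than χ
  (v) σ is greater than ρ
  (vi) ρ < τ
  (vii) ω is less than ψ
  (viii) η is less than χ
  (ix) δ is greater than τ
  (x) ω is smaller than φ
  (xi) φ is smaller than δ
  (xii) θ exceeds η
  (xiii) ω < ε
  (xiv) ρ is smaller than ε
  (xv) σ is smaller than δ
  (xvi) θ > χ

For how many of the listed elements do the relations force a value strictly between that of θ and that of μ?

1

Chaining upward from μ reaches: χ, δ.
Chaining downward from θ reaches: η, χ.
Strictly between μ and θ are those in both lists: χ — 1 element.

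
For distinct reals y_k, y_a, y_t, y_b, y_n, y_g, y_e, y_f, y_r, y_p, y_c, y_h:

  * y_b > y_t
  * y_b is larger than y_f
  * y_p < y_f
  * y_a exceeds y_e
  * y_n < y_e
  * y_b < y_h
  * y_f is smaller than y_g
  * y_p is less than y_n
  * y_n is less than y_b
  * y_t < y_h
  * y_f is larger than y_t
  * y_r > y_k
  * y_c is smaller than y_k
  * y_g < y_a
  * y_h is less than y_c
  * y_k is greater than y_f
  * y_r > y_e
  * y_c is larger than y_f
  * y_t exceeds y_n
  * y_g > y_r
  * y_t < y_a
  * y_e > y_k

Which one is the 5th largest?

Chaining the given pairs: y_p < y_n < y_t < y_f < y_b < y_h < y_c < y_k < y_e < y_r < y_g < y_a.
Counting 5 from the largest end gives y_k.

y_k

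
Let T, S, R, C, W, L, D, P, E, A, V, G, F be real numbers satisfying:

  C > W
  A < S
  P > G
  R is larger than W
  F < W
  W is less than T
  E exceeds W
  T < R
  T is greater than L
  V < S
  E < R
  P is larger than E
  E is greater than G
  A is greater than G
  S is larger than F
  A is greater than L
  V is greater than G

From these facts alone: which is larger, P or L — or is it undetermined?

undetermined

Following every chain through L: above L we get A, T, R, S.
P is not reached, and no chain runs the other way from P to L.
So the given relations leave the order of L and P undetermined.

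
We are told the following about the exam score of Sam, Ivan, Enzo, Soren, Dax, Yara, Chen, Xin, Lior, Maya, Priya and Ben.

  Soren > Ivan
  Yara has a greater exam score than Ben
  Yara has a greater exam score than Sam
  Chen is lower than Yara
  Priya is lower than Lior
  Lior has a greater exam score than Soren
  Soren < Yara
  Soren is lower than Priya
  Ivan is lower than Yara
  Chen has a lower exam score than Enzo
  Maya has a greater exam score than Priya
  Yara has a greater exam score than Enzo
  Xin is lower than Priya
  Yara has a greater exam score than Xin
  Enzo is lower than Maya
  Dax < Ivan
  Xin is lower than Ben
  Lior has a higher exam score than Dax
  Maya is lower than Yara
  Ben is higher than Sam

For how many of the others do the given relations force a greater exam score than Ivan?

From Ivan the given relations immediately reach Soren, Yara.
From those, Priya, Lior — 4 in total.
From those, Maya — 5 in total.
Nothing else is reachable above Ivan; 5 in all.

5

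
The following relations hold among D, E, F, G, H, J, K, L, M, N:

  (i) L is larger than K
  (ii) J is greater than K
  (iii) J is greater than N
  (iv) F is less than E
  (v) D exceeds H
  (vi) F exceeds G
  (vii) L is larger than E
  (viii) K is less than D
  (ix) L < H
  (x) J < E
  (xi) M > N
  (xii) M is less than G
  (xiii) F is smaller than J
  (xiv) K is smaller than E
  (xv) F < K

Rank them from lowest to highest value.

N < M < G < F < K < J < E < L < H < D

Nothing is placed below N, so it is least; from there N < M; M < G; G < F; F < K; K < J; J < E; E < L; L < H; H < D, each given directly.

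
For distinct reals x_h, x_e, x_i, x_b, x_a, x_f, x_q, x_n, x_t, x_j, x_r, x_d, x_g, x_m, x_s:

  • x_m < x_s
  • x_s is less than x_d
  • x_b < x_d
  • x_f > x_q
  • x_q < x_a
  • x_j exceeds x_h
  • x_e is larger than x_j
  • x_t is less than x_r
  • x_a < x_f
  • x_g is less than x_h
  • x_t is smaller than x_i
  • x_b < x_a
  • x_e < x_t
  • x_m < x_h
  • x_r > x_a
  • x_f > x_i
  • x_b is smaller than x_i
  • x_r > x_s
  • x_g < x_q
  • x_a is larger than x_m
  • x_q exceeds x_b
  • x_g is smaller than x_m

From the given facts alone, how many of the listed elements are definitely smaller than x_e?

4

Directly below x_e: x_j.
One step further: x_h (2 so far).
One step further: x_g, x_m (4 so far).
No other element is forced below x_e by the given relations, so the count is 4.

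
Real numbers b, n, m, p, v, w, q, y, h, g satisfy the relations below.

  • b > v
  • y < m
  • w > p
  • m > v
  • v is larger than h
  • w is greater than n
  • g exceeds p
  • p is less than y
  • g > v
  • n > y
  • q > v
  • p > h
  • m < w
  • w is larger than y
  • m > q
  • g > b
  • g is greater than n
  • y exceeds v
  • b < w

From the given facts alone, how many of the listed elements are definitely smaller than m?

Directly below m: v, q, y.
One step further: h, p (5 so far).
Nothing else is reachable below m; 5 in all.

5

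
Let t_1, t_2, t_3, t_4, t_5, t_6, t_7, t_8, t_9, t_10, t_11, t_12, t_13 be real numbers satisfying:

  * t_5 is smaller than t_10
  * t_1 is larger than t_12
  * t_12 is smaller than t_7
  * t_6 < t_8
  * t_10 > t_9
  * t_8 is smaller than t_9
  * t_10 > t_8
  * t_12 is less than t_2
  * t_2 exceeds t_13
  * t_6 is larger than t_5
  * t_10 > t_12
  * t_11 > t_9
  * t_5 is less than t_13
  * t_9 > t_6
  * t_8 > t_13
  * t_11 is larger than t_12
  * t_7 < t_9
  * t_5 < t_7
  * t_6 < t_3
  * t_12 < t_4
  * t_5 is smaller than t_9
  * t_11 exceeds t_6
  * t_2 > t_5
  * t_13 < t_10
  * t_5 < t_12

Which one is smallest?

t_5

Chaining upward from t_5: directly above it, t_13, t_12, t_6, t_2, t_7, t_9, t_10; then t_8, t_4, t_3, t_1, t_11.
That covers every other element, and nothing is given below t_5, so t_5 is the smallest.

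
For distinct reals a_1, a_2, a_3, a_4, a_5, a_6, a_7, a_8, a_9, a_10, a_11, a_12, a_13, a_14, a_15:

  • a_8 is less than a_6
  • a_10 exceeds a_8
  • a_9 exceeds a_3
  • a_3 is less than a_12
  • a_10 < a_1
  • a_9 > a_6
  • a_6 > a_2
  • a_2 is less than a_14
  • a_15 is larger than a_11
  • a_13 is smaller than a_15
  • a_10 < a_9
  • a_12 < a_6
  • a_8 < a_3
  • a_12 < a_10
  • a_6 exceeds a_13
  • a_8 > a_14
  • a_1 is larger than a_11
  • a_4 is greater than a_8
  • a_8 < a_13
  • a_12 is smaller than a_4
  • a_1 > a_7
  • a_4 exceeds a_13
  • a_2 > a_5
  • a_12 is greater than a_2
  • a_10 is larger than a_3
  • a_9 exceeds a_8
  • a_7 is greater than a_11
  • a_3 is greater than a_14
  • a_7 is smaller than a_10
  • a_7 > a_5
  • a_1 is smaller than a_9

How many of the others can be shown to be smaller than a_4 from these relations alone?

Directly below a_4: a_8, a_13, a_12.
One step further: a_2, a_14, a_3 (6 so far).
One step further: a_5 (7 so far).
Nothing else is reachable below a_4; 7 in all.

7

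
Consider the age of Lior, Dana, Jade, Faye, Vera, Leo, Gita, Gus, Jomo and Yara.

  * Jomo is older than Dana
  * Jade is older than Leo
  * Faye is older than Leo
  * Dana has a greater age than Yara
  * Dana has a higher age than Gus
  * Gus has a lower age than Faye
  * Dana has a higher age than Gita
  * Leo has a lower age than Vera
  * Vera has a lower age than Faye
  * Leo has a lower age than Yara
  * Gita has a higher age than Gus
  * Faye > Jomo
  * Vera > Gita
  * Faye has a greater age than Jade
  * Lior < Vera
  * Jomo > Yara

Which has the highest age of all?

Faye

Gus is not greatest since Gus < Faye; Lior is not greatest since Lior < Vera; Gita is not greatest since Gita < Vera; Leo is not greatest since Leo < Jade; Yara is not greatest since Yara < Dana; Dana is not greatest since Dana < Jomo; Vera is not greatest since Vera < Faye; Jomo is not greatest since Jomo < Faye; Jade is not greatest since Jade < Faye.
Only Faye has nothing above it, so Faye is the highest age.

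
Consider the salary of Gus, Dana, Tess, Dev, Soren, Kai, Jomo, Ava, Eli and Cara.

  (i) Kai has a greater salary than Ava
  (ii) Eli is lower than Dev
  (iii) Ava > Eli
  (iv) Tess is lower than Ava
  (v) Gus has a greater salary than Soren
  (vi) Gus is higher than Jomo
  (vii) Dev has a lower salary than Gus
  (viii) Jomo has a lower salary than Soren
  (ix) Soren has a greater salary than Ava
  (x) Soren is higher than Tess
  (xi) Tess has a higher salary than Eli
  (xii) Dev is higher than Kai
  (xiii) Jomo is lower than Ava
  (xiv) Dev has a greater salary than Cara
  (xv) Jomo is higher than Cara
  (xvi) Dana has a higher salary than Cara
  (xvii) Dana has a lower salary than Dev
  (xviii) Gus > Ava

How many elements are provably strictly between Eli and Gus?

The relations place Eli below Gus. An element lies strictly between them when it is forced above Eli and also forced below Gus.
Above Eli: {Tess, Ava, Kai, Soren, Dev}. Below Gus: {Cara, Jomo, Tess, Dana, Ava, Kai, Soren, Dev}.
Intersection: {Tess, Ava, Kai, Soren, Dev} — 5.

5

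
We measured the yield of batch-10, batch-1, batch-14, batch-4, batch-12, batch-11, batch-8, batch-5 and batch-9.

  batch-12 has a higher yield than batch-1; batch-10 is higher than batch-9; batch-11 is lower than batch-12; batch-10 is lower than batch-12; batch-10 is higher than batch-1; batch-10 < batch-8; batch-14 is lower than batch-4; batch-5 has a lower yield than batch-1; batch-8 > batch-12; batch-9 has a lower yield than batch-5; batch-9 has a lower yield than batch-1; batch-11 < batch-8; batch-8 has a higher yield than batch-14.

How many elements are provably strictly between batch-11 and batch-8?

1

The relations place batch-11 below batch-8. An element lies strictly between them when it is forced above batch-11 and also forced below batch-8.
Above batch-11: {batch-12}. Below batch-8: {batch-9, batch-5, batch-1, batch-10, batch-12, batch-14}.
Intersection: {batch-12} — 1.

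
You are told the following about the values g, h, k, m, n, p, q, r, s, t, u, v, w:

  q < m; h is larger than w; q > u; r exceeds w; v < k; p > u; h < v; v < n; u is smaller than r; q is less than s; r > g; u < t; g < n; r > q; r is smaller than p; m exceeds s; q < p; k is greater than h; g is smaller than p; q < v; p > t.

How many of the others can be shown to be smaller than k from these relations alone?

The elements the relations force below k are u, w, h, q, v — no chain reaches any other.
That is 5.

5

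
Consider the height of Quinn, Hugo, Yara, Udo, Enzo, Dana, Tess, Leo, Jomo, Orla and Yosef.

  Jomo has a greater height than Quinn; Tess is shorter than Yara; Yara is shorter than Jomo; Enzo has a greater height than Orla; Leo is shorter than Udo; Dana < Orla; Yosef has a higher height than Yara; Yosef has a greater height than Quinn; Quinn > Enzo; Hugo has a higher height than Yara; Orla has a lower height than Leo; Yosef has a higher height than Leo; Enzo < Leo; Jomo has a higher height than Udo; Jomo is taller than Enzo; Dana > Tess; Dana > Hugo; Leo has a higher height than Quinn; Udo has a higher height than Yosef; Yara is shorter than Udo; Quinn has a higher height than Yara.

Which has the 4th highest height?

Leo

Chaining the given pairs: Tess < Yara < Hugo < Dana < Orla < Enzo < Quinn < Leo < Yosef < Udo < Jomo.
The 4th largest is Leo.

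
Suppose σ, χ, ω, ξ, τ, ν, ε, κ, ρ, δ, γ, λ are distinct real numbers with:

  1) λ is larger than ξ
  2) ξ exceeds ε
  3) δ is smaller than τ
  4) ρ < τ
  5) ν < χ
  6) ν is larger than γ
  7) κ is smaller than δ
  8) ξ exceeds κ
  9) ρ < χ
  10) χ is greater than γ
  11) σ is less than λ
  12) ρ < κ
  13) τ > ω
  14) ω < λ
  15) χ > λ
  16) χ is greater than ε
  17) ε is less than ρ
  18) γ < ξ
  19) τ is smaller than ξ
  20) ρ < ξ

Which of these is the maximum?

χ

σ is not greatest since σ < λ; ε is not greatest since ε < ξ; ρ is not greatest since ρ < χ; κ is not greatest since κ < δ; δ is not greatest since δ < τ; γ is not greatest since γ < ν; ν is not greatest since ν < χ; ω is not greatest since ω < λ; τ is not greatest since τ < ξ; ξ is not greatest since ξ < λ; λ is not greatest since λ < χ.
Only χ has nothing above it, so χ is the maximum.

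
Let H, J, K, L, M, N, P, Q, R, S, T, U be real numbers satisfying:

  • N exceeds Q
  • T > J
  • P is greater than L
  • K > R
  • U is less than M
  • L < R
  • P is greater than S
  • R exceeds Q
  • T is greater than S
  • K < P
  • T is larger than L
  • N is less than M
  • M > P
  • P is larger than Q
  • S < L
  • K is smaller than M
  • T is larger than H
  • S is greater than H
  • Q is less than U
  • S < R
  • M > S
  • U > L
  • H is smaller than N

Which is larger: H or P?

Following the relations from H: H < S < L < R < K < P.
So H < P; P is the larger of the two.

P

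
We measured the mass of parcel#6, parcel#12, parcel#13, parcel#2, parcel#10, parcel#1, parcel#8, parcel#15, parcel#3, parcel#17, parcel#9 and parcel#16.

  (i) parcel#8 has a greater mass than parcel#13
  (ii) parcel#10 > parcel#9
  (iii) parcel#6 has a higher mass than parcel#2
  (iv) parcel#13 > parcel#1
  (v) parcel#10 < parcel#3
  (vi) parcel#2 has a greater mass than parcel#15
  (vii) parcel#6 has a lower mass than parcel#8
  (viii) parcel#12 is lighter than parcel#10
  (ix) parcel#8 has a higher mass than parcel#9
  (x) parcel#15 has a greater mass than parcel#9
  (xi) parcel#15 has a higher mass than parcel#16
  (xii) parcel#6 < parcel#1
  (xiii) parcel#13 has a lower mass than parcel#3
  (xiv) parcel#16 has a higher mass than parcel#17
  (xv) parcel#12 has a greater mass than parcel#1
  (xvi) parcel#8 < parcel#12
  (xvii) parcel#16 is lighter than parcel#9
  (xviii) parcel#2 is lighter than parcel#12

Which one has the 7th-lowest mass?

parcel#1

The consecutive relations fix a unique order: parcel#17 < parcel#16 < parcel#9 < parcel#15 < parcel#2 < parcel#6 < parcel#1 < parcel#13 < parcel#8 < parcel#12 < parcel#10 < parcel#3.
Counting 7 from the smallest end gives parcel#1.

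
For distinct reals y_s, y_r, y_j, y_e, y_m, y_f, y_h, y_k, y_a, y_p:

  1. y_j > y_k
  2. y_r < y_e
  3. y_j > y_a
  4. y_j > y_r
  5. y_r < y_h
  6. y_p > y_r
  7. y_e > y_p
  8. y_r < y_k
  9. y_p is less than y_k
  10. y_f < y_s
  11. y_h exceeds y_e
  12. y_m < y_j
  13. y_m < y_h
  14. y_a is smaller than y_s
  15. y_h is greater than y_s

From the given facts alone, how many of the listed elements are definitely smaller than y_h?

7

Directly below y_h: y_r, y_e, y_s, y_m.
One step further: y_p, y_f, y_a (7 so far).
No other element is forced below y_h by the given relations, so the count is 7.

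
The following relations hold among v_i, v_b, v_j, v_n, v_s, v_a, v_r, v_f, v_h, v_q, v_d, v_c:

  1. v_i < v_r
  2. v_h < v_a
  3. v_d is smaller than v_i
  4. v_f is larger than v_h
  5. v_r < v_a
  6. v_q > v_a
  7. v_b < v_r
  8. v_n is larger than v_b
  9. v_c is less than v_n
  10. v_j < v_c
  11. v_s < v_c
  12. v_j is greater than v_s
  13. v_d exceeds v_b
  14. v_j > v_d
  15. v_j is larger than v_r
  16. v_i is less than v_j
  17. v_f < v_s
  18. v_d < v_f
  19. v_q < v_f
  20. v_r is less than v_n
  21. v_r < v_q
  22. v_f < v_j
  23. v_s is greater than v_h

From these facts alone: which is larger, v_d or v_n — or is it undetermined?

v_n

v_d < v_i and v_i < v_r give v_d < v_r.
Then v_r < v_a extends the chain to v_a.
With v_a < v_q: v_d < v_i < v_r < v_a < v_q.
Then v_q < v_f extends the chain to v_f.
With v_f < v_s: v_d < v_i < v_r < v_a < v_q < v_f < v_s.
With v_s < v_j: v_d < v_i < v_r < v_a < v_q < v_f < v_s < v_j.
Then v_j < v_c extends the chain to v_c.
Then v_c < v_n extends the chain to v_n.
So v_n is larger.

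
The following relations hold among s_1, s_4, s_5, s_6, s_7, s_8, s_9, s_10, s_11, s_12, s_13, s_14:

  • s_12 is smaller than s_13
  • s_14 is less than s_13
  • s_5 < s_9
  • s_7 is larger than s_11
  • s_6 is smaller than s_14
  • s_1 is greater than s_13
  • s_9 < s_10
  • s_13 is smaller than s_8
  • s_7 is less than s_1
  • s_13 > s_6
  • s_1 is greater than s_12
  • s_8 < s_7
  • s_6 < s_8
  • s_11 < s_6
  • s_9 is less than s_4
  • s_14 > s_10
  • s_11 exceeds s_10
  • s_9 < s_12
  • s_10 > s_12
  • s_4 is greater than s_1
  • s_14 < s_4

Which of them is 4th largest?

Piecing the relations together gives one ordering: s_5 < s_9 < s_12 < s_10 < s_11 < s_6 < s_14 < s_13 < s_8 < s_7 < s_1 < s_4.
Counting 4 from the largest end gives s_8.

s_8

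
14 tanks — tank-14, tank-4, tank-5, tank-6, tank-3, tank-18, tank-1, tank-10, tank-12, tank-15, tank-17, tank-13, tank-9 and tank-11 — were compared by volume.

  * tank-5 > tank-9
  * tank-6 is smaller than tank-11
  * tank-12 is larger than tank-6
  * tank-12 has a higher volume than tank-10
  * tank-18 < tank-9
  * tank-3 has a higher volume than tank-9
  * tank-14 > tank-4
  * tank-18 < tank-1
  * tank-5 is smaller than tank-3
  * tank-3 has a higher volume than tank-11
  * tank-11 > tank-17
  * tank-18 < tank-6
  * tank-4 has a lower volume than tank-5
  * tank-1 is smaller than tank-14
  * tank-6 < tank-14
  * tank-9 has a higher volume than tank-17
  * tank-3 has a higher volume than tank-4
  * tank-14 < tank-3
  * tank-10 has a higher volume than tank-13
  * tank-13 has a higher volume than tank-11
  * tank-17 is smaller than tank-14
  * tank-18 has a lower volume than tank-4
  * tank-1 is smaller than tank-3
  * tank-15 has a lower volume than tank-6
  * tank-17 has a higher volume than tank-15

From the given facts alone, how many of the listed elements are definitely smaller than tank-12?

7

The elements the relations force below tank-12 are tank-18, tank-15, tank-17, tank-6, tank-11, tank-13, tank-10 — no chain reaches any other.
That is 7.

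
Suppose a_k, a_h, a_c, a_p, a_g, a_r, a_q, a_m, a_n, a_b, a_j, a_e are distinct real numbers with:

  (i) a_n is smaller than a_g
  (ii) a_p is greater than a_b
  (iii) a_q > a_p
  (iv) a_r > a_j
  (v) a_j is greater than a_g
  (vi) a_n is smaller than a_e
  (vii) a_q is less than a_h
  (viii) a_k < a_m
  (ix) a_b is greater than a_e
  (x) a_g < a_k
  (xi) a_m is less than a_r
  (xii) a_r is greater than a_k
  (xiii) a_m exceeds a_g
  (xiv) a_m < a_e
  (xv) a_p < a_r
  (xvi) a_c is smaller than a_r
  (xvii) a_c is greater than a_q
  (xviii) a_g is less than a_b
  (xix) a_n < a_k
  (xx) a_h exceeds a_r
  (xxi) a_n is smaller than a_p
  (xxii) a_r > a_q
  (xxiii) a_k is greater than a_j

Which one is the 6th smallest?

a_e

Piecing the relations together gives one ordering: a_n < a_g < a_j < a_k < a_m < a_e < a_b < a_p < a_q < a_c < a_r < a_h.
Counting 6 from the smallest end gives a_e.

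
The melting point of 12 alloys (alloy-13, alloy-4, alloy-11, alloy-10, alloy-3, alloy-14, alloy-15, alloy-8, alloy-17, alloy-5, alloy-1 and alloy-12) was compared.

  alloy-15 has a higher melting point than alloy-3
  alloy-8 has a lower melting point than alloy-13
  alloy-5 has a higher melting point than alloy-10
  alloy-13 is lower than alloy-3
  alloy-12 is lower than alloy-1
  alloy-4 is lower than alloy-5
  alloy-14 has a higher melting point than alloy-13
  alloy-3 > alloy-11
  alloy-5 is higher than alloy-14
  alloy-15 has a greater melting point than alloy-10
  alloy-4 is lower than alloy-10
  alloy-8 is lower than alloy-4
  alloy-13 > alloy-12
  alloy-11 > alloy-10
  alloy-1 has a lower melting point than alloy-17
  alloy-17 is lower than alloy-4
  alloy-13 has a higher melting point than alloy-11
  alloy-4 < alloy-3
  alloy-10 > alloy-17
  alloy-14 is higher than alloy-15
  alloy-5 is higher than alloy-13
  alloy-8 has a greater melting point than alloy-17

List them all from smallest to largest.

Nothing is placed below alloy-12, so it is least; from there alloy-12 < alloy-1; alloy-1 < alloy-17; alloy-17 < alloy-8; alloy-8 < alloy-4; alloy-4 < alloy-10; alloy-10 < alloy-11; alloy-11 < alloy-13; alloy-13 < alloy-3; alloy-3 < alloy-15; alloy-15 < alloy-14; alloy-14 < alloy-5, each given directly.

alloy-12 < alloy-1 < alloy-17 < alloy-8 < alloy-4 < alloy-10 < alloy-11 < alloy-13 < alloy-3 < alloy-15 < alloy-14 < alloy-5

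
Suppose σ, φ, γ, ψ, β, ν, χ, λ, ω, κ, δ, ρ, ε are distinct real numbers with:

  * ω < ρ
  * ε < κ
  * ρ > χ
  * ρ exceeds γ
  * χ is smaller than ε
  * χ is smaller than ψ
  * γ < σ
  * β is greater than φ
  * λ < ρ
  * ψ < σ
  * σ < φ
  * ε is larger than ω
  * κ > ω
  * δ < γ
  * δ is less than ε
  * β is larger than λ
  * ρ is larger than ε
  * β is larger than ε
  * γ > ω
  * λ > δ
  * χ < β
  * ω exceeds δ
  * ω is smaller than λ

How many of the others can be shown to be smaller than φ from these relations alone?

6

The elements the relations force below φ are χ, δ, ω, γ, ψ, σ — no chain reaches any other.
That is 6.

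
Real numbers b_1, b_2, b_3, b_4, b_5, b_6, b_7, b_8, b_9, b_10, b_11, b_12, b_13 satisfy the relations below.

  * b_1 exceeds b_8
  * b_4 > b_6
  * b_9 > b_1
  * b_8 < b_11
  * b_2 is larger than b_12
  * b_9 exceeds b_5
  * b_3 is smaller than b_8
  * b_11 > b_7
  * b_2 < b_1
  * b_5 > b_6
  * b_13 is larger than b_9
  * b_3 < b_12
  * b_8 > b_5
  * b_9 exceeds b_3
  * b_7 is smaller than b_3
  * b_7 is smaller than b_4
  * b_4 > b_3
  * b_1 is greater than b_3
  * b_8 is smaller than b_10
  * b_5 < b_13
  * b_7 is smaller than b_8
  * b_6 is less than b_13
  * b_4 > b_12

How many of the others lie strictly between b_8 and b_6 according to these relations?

Chaining upward from b_6 reaches: b_5, b_4, b_1, b_11, b_9, b_10, b_13.
Chaining downward from b_8 reaches: b_7, b_3, b_5.
Strictly between b_6 and b_8 are those in both lists: b_5 — 1 element.

1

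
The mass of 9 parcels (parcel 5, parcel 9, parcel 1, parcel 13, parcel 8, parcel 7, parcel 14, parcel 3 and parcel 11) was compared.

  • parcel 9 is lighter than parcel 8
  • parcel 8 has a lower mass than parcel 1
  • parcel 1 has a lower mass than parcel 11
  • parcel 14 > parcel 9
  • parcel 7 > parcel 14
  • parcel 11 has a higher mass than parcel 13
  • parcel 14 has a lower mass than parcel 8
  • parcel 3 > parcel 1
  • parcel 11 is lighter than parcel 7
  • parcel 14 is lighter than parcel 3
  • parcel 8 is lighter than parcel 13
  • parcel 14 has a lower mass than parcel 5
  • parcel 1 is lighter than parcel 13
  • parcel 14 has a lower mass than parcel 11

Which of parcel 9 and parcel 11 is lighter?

parcel 9

parcel 9 < parcel 14 < parcel 8 < parcel 1 < parcel 13 < parcel 11, by transitivity through parcel 14, parcel 8, parcel 1, parcel 13.
So parcel 9 < parcel 11; parcel 9 is the lighter of the two.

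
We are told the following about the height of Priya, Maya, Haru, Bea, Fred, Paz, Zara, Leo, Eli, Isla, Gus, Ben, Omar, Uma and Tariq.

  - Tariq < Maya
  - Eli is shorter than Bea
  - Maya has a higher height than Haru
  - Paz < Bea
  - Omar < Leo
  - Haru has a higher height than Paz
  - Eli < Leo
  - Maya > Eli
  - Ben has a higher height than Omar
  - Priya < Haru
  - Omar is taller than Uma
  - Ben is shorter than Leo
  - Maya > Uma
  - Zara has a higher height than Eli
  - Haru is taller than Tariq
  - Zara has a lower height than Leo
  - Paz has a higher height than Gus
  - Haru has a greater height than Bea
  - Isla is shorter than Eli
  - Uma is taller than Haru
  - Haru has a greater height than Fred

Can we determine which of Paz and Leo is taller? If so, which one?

Paz < Bea and Bea < Haru give Paz < Haru.
Then Haru < Uma extends the chain to Uma.
With Uma < Omar: Paz < Bea < Haru < Uma < Omar.
With Omar < Ben: Paz < Bea < Haru < Uma < Omar < Ben.
Then Ben < Leo extends the chain to Leo.
So Leo is taller.

Leo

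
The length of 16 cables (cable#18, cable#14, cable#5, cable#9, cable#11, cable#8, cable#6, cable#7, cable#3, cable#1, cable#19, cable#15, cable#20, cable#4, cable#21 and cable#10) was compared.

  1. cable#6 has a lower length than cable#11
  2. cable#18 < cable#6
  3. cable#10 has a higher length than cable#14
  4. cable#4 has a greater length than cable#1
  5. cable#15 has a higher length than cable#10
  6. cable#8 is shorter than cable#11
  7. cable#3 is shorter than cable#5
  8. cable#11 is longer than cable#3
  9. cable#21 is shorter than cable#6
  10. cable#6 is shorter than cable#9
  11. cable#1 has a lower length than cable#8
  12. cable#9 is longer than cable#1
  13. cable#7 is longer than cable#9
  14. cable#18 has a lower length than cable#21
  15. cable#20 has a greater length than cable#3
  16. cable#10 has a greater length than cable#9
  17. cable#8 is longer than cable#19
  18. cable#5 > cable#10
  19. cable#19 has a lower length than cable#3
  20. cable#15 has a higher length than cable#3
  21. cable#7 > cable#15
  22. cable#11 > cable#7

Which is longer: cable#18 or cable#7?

The relevant relations are cable#18 < cable#21; cable#21 < cable#6; cable#6 < cable#9; cable#9 < cable#10; cable#10 < cable#15; cable#15 < cable#7.
Chaining these gives cable#18 < cable#21 < cable#6 < cable#9 < cable#10 < cable#15 < cable#7.
So cable#18 < cable#7; cable#7 is the longer of the two.

cable#7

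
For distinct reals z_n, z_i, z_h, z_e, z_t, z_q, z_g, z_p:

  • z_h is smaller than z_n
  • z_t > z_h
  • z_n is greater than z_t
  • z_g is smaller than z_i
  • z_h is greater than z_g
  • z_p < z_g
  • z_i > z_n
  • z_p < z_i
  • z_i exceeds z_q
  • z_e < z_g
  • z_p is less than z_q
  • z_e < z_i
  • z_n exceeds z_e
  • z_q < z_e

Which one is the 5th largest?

The consecutive relations fix a unique order: z_p < z_q < z_e < z_g < z_h < z_t < z_n < z_i.
Counting 5 from the largest end gives z_g.

z_g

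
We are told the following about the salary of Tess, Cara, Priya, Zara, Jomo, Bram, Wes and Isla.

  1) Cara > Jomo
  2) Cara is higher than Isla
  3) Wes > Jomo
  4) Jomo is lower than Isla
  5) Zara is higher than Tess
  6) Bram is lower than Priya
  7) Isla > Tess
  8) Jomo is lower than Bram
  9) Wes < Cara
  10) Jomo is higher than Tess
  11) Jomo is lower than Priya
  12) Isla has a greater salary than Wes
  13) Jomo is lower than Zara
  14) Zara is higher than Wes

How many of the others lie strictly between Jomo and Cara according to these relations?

2

The relations place Jomo below Cara. An element lies strictly between them when it is forced above Jomo and also forced below Cara.
Above Jomo: {Bram, Priya, Wes, Isla, Zara}. Below Cara: {Tess, Wes, Isla}.
Intersection: {Wes, Isla} — 2.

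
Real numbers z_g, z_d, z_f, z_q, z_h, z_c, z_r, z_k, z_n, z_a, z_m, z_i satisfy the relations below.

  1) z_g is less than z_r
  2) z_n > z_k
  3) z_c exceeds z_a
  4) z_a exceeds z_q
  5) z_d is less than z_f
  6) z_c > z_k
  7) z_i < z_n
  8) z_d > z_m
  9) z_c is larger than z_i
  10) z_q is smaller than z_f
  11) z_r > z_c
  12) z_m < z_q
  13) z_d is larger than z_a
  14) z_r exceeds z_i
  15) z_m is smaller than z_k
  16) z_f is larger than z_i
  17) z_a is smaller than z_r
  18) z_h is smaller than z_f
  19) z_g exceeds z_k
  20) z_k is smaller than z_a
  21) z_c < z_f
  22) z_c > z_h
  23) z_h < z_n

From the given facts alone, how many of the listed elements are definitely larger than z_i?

4

Directly above z_i: z_c, z_r, z_n, z_f.
Nothing else is reachable above z_i; 4 in all.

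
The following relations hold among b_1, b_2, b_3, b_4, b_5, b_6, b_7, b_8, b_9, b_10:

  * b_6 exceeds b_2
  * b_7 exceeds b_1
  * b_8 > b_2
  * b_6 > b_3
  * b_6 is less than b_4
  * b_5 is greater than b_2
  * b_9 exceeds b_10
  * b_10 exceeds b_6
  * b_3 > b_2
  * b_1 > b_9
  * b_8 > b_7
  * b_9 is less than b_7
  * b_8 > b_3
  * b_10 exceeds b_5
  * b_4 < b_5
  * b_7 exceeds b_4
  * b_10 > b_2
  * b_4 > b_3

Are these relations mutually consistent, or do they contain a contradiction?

Every relation is compatible with b_2 < b_3 < b_6 < b_4 < b_5 < b_10 < b_9 < b_1 < b_7 < b_8; the set is consistent.

consistent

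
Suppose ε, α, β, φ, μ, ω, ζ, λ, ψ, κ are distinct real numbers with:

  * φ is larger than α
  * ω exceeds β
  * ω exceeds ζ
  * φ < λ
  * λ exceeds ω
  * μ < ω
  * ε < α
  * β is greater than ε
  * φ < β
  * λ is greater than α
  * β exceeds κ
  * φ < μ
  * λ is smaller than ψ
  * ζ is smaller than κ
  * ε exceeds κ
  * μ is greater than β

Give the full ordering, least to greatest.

Nothing is placed below ζ, so it is least; from there ζ < κ; κ < ε; ε < α; α < φ; φ < β; β < μ; μ < ω; ω < λ; λ < ψ, each given directly.

ζ < κ < ε < α < φ < β < μ < ω < λ < ψ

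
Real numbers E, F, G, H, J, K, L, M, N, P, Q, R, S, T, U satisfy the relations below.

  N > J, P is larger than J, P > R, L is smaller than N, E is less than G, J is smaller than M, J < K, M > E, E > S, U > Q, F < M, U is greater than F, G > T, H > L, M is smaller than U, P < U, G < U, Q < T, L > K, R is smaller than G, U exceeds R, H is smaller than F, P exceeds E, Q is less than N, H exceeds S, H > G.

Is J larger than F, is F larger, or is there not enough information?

J < K and K < L give J < L.
Then L < H extends the chain to H.
With H < F: J < K < L < H < F.
So F is larger.

F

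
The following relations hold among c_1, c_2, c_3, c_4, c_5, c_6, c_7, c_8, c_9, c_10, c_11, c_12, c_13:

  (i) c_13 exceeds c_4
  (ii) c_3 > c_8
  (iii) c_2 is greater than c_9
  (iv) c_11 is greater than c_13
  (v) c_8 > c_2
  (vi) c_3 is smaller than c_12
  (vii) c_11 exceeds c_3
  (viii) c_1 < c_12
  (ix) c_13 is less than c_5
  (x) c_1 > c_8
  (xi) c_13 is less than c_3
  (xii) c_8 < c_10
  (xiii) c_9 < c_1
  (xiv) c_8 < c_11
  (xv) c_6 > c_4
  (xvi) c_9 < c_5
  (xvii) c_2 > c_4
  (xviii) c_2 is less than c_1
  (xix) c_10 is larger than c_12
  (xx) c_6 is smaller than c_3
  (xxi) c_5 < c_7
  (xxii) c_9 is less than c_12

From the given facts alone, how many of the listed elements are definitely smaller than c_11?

7

Directly below c_11: c_8, c_13, c_3.
One step further: c_4, c_2, c_6 (6 so far).
One step further: c_9 (7 so far).
No other element is forced below c_11 by the given relations, so the count is 7.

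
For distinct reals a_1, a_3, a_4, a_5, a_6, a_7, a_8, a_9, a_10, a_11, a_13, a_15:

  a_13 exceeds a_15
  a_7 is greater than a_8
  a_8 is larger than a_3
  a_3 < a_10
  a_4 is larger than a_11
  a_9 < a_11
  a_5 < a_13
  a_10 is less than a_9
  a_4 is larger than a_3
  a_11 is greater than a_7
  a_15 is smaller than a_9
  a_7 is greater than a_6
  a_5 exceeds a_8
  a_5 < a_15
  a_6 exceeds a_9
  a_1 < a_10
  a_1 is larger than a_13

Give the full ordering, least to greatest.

a_3 < a_8 < a_5 < a_15 < a_13 < a_1 < a_10 < a_9 < a_6 < a_7 < a_11 < a_4

Nothing is placed below a_3, so it is least; from there a_3 < a_8; a_8 < a_5; a_5 < a_15; a_15 < a_13; a_13 < a_1; a_1 < a_10; a_10 < a_9; a_9 < a_6; a_6 < a_7; a_7 < a_11; a_11 < a_4, each given directly.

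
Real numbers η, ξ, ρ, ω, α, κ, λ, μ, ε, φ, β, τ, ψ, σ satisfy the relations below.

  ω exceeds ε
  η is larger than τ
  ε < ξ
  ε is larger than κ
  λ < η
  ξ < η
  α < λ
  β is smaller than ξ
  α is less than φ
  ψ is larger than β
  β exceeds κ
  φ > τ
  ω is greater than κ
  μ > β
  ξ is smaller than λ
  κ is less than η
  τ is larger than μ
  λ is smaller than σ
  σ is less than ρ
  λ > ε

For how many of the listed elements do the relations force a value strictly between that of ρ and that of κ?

Chaining upward from κ reaches: ε, β, μ, ψ, ω, ξ, τ, φ, λ, σ, η.
Chaining downward from ρ reaches: ε, β, α, ξ, λ, σ.
Strictly between κ and ρ are those in both lists: ε, β, ξ, λ, σ — 5 elements.

5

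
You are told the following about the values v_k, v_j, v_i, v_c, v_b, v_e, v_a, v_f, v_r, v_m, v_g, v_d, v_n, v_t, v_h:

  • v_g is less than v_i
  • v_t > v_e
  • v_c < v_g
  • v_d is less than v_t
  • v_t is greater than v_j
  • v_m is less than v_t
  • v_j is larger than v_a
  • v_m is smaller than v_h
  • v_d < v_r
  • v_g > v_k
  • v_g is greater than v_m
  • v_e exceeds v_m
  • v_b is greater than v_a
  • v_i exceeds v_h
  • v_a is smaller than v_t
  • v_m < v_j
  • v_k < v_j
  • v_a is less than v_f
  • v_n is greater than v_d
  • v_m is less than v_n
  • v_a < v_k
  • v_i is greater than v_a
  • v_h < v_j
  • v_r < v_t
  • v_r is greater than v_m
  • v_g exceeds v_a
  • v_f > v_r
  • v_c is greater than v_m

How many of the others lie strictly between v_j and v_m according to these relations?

The relations place v_m below v_j. An element lies strictly between them when it is forced above v_m and also forced below v_j.
Above v_m: {v_c, v_h, v_g, v_r, v_e, v_t, v_i, v_f, v_n}. Below v_j: {v_a, v_k, v_h}.
Intersection: {v_h} — 1.

1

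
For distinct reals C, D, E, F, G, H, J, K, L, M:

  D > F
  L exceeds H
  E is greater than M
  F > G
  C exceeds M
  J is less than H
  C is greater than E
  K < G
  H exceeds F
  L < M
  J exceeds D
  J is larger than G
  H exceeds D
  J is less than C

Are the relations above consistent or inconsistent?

consistent

Every relation is compatible with K < G < F < D < J < H < L < M < E < C; the set is consistent.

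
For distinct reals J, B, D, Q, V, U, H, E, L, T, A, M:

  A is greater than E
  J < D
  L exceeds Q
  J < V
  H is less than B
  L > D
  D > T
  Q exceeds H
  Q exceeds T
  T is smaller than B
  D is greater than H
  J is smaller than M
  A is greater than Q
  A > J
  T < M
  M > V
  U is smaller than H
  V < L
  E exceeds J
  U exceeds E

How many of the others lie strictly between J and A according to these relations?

The relations place J below A. An element lies strictly between them when it is forced above J and also forced below A.
Above J: {E, U, V, H, D, Q, B, L, M}. Below A: {E, T, U, H, Q}.
Intersection: {E, U, H, Q} — 4.

4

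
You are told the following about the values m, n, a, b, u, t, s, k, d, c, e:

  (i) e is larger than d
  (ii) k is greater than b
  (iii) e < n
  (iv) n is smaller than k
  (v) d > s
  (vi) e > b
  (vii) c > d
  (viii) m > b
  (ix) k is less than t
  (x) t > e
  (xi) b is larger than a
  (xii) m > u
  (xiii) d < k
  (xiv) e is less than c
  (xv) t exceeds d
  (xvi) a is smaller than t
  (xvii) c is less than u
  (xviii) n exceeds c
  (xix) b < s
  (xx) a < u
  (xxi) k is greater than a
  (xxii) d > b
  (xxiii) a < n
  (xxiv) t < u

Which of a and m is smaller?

a

Chaining the given relations: a < b < s < d < e < c < n < k < t < u < m.
So a < m; a is the smaller of the two.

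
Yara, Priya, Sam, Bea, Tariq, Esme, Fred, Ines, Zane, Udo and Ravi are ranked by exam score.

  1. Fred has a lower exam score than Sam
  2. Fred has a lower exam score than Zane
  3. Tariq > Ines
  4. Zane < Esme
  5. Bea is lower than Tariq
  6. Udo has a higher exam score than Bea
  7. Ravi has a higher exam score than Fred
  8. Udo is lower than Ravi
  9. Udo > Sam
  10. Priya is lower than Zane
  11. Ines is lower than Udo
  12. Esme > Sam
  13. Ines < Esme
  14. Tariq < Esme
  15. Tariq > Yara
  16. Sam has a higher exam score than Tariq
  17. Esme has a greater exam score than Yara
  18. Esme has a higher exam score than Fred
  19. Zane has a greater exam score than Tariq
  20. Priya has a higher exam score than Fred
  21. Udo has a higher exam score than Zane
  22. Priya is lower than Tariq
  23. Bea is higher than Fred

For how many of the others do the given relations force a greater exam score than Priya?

6

From Priya the given relations immediately reach Tariq, Zane.
From those, Sam, Esme, Udo — 5 in total.
From those, Ravi — 6 in total.
No other element is forced above Priya by the given relations, so the count is 6.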